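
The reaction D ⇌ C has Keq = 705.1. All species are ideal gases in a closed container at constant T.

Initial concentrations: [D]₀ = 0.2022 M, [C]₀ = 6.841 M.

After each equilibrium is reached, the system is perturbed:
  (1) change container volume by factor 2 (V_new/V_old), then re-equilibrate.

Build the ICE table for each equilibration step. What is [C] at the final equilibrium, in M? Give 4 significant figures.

Q₀ = 33.83 vs Keq = 705.1 ⇒ Q<K, forward
Step 1:
                  D         C
  I          0.2022     6.841
  C         -0.1922    0.1922
  E        0.009975     7.033
  solve Keq expr → x = 0.1922; check Q = 705.1
Then change container volume by factor 2 (V_new/V_old).
Step 2:
                  D         C
  I        0.004987     3.517
  C               0         0
  E        0.004987     3.517
  solve Keq expr → x = 0; check Q = 705.1

[C]_eq = 3.517 M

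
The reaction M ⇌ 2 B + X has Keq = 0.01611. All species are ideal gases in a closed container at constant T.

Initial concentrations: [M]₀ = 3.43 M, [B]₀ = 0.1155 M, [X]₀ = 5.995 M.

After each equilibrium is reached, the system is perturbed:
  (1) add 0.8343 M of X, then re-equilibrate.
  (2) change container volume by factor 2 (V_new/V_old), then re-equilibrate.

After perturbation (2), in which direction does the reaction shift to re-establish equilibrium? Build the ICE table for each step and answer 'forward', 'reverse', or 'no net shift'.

Direction: forward

Q₀ = 0.02332 vs Keq = 0.01611 ⇒ Q>K, reverse
Step 1:
                   M          B          X
  init          3.43     0.1155      5.995
  Δ         0.009641   -0.01928  -0.009641
  eq            3.44    0.09622      5.985
  solve Keq expr → x = -0.009641; check Q = 0.01611
Then add 0.8343 M of X.
Step 2:
                   M          B          X
  init          3.44    0.09622       6.82
  Δ         0.003009  -0.006018  -0.003009
  eq           3.443     0.0902      6.817
  solve Keq expr → x = -0.003009; check Q = 0.01611
Then change container volume by factor 2 (V_new/V_old).
Step 3:
                   M          B          X
  init         1.721     0.0451      3.408
  Δ         -0.02211    0.04423    0.02211
  eq           1.699    0.08933       3.43
  solve Keq expr → x = 0.02211; check Q = 0.01611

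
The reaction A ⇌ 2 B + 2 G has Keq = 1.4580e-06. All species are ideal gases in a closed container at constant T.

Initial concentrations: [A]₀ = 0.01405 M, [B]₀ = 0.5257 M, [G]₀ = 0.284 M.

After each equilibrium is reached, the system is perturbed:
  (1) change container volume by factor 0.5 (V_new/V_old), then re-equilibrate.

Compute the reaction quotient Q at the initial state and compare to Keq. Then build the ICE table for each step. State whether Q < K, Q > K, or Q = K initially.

Q₀ = 1.586 vs Keq = 1.4580e-06 ⇒ Q>K, reverse
Step 1:
                    A           B           G
  Initial     0.01405      0.5257       0.284
  Change        0.141      -0.282      -0.282
  Equil        0.1551      0.2437    0.001952
  solve Keq expr → x = -0.141; check Q = 1.4580e-06
Then change container volume by factor 0.5 (V_new/V_old).
Step 2:
                    A           B           G
  Initial      0.3101      0.4873    0.003903
  Change     0.001257   -0.002513   -0.002513
  Equil        0.3114      0.4848     0.00139
  solve Keq expr → x = -0.001257; check Q = 1.4580e-06

Q₀ = 1.586; Q > K (proceeds reverse)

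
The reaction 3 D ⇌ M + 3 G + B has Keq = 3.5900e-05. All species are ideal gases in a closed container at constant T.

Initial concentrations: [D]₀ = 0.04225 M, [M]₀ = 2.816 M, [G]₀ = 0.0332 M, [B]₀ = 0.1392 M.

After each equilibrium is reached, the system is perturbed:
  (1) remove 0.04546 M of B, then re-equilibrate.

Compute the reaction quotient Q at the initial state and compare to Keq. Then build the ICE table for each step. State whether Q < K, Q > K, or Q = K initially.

Q₀ = 0.1902; Q > K (proceeds reverse)

Q₀ = 0.1902 vs Keq = 3.5900e-05 ⇒ Q>K, reverse
Step 1:
                    D           M           G           B
  init        0.04225       2.816      0.0332      0.1392
  Δ           0.02986   -0.009955    -0.02986   -0.009955
  eq          0.07211       2.806    0.003336      0.1292
  solve Keq expr → x = -0.009955; check Q = 3.5900e-05
Then remove 0.04546 M of B.
Step 2:
                    D           M           G           B
  init        0.07211       2.806    0.003336     0.08379
  Δ       -4.8981e-04  1.6327e-04  4.8981e-04  1.6327e-04
  eq          0.07162       2.806    0.003826     0.08395
  solve Keq expr → x = 1.6327e-04; check Q = 3.5900e-05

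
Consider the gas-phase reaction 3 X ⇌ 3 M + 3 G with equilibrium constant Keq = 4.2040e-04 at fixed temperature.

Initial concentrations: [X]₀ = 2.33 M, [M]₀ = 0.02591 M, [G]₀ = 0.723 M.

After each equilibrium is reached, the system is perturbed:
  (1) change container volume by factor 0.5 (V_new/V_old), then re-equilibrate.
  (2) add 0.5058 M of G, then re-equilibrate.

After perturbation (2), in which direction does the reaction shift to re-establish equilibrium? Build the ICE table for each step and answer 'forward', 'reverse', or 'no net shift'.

Q₀ = 5.1970e-07 vs Keq = 4.2040e-04 ⇒ Q<K, forward
Step 1:
                  X         M         G
  I            2.33   0.02591     0.723
  C         -0.1586    0.1586    0.1586
  E           2.171    0.1845    0.8816
  solve Keq expr → x = 0.05287; check Q = 4.2040e-04
Then change container volume by factor 0.5 (V_new/V_old).
Step 2:
                  X         M         G
  I           4.343     0.369     1.763
  C          0.1588   -0.1588   -0.1588
  E           4.502    0.2102     1.604
  solve Keq expr → x = -0.05294; check Q = 4.2040e-04
Then add 0.5058 M of G.
Step 3:
                  X         M         G
  I           4.502    0.2102      2.11
  C         0.04524  -0.04524  -0.04524
  E           4.547     0.165     2.065
  solve Keq expr → x = -0.01508; check Q = 4.2040e-04

Direction: reverse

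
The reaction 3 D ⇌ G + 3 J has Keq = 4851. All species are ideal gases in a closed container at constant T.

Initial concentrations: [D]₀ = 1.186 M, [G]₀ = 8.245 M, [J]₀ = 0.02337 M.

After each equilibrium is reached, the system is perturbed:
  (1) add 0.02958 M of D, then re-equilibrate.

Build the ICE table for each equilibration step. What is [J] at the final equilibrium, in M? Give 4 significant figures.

Q₀ = 6.3083e-05 vs Keq = 4851 ⇒ Q<K, forward
Step 1:
                    D           G           J
  init          1.186       8.245     0.02337
  Δ            -1.055      0.3518       1.055
  eq           0.1306       8.597       1.079
  solve Keq expr → x = 0.3518; check Q = 4851
Then add 0.02958 M of D.
Step 2:
                    D           G           J
  init         0.1601       8.597       1.079
  Δ          -0.02635    0.008782     0.02635
  eq           0.1338       8.606       1.105
  solve Keq expr → x = 0.008782; check Q = 4851

[J]_eq = 1.105 M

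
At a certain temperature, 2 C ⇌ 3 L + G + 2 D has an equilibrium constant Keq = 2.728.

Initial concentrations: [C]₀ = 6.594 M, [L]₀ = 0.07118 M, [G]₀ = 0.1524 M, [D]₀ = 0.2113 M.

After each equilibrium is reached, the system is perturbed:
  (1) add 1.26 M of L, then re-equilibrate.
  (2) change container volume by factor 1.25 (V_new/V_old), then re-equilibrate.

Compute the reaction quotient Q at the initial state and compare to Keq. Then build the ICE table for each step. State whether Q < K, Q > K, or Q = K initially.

Q₀ = 5.6436e-08; Q < K (proceeds forward)

Q₀ = 5.6436e-08 vs Keq = 2.728 ⇒ Q<K, forward
Step 1:
                   C          L          G          D
  I            6.594    0.07118     0.1524     0.2113
  C           -1.697      2.546     0.8487      1.697
  E            4.897      2.617      1.001      1.909
  solve Keq expr → x = 0.8487; check Q = 2.728
Then add 1.26 M of L.
Step 2:
                   C          L          G          D
  I            4.897      3.877      1.001      1.909
  C            0.352     -0.528     -0.176     -0.352
  E            5.248      3.349     0.8252      1.557
  solve Keq expr → x = -0.176; check Q = 2.728
Then change container volume by factor 1.25 (V_new/V_old).
Step 3:
                   C          L          G          D
  I            4.199       2.68     0.6601      1.245
  C          -0.2093      0.314     0.1047     0.2093
  E            3.989      2.994     0.7648      1.455
  solve Keq expr → x = 0.1047; check Q = 2.728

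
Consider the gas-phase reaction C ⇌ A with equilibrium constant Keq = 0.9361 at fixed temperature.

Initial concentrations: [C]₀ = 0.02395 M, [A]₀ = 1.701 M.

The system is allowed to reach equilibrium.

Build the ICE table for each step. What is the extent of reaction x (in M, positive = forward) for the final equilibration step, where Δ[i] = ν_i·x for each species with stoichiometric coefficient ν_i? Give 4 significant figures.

x = -0.867 M

Q₀ = 71.02 vs Keq = 0.9361 ⇒ Q>K, reverse
Step 1:
                   C          A
  I          0.02395      1.701
  C            0.867     -0.867
  E           0.8909      0.834
  solve Keq expr → x = -0.867; check Q = 0.9361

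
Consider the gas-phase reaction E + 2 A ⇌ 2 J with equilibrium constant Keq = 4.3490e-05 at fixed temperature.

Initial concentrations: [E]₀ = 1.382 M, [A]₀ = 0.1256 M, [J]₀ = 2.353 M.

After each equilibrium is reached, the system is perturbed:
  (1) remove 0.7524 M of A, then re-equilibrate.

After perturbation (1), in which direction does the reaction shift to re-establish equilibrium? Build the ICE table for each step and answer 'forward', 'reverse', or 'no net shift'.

Q₀ = 254 vs Keq = 4.3490e-05 ⇒ Q>K, reverse
Step 1:
                    E           A           J
  Initial       1.382      0.1256       2.353
  Change        1.164       2.327      -2.327
  Equil         2.546       2.453     0.02581
  solve Keq expr → x = -1.164; check Q = 4.3490e-05
Then remove 0.7524 M of A.
Step 2:
                    E           A           J
  Initial       2.546         1.7     0.02581
  Change      0.00391    0.007821   -0.007821
  Equil          2.55       1.708     0.01799
  solve Keq expr → x = -0.00391; check Q = 4.3490e-05

Direction: reverse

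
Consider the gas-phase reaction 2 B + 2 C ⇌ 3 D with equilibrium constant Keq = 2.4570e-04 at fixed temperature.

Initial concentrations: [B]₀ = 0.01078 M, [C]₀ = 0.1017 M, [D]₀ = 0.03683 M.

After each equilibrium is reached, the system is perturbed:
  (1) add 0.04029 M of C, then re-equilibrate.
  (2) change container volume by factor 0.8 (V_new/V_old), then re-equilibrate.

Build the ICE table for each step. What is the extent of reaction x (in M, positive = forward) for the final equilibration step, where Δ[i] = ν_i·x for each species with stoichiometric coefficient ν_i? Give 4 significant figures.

x = 6.1626e-05 M

Q₀ = 41.56 vs Keq = 2.4570e-04 ⇒ Q>K, reverse
Step 1:
                  B         C         D
  I         0.01078    0.1017   0.03683
  C         0.02345   0.02345  -0.03518
  E         0.03423    0.1252  0.001652
  solve Keq expr → x = -0.01173; check Q = 2.4570e-04
Then add 0.04029 M of C.
Step 2:
                  B         C         D
  I         0.03423    0.1654  0.001652
  C       -2.1843e-04 -2.1843e-04 3.2764e-04
  E         0.03401    0.1652   0.00198
  solve Keq expr → x = 1.0921e-04; check Q = 2.4570e-04
Then change container volume by factor 0.8 (V_new/V_old).
Step 3:
                  B         C         D
  I         0.04252    0.2065  0.002475
  C       -1.2325e-04 -1.2325e-04 1.8488e-04
  E         0.04239    0.2064   0.00266
  solve Keq expr → x = 6.1626e-05; check Q = 2.4570e-04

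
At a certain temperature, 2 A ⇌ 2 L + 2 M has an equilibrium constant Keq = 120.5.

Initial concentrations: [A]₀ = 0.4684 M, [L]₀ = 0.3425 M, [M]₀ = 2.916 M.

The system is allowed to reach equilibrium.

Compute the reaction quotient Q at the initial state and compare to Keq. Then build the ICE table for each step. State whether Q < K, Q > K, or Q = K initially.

Q₀ = 4.546; Q < K (proceeds forward)

Q₀ = 4.546 vs Keq = 120.5 ⇒ Q<K, forward
Step 1:
                    A           L           M
  I            0.4684      0.3425       2.916
  C           -0.2853      0.2853      0.2853
  E            0.1831      0.6278       3.201
  solve Keq expr → x = 0.1427; check Q = 120.5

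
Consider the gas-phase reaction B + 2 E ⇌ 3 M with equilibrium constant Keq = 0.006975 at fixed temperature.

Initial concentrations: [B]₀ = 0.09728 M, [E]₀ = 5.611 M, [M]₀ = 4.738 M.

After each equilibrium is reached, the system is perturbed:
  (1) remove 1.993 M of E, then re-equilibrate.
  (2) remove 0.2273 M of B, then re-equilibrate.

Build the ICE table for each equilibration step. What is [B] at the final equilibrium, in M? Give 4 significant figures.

[B]_eq = 1.217 M

Q₀ = 34.73 vs Keq = 0.006975 ⇒ Q>K, reverse
Step 1:
                    B           E           M
  I           0.09728       5.611       4.738
  C             1.291       2.581      -3.872
  E             1.388       8.192      0.8661
  solve Keq expr → x = -1.291; check Q = 0.006975
Then remove 1.993 M of E.
Step 2:
                    B           E           M
  I             1.388       6.199      0.8661
  C           0.04415      0.0883     -0.1325
  E             1.432       6.288      0.7337
  solve Keq expr → x = -0.04415; check Q = 0.006975
Then remove 0.2273 M of B.
Step 3:
                    B           E           M
  I             1.205       6.288      0.7337
  C            0.0123     0.02461    -0.03691
  E             1.217       6.312      0.6967
  solve Keq expr → x = -0.0123; check Q = 0.006975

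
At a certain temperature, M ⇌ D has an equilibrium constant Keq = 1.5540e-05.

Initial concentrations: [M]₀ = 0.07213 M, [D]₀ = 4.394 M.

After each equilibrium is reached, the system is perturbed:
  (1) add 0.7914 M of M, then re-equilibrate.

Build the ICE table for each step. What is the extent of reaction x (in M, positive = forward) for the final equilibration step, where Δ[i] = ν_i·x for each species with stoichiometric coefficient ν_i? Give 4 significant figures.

x = 1.2298e-05 M

Q₀ = 60.92 vs Keq = 1.5540e-05 ⇒ Q>K, reverse
Step 1:
                   M          D
  I          0.07213      4.394
  C            4.394     -4.394
  E            4.466 6.9403e-05
  solve Keq expr → x = -4.394; check Q = 1.5540e-05
Then add 0.7914 M of M.
Step 2:
                   M          D
  I            5.257 6.9403e-05
  C       -1.2298e-05 1.2298e-05
  E            5.257 8.1701e-05
  solve Keq expr → x = 1.2298e-05; check Q = 1.5540e-05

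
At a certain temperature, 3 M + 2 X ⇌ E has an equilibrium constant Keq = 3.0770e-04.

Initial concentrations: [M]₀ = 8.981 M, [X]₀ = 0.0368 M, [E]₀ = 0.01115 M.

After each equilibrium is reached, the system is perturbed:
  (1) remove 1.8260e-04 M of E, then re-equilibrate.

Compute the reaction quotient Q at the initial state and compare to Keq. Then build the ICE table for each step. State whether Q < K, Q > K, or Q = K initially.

Q₀ = 0.01137 vs Keq = 3.0770e-04 ⇒ Q>K, reverse
Step 1:
                    M           X           E
  init          8.981      0.0368     0.01115
  Δ           0.03121     0.02081     -0.0104
  eq            9.012     0.05761  7.4739e-04
  solve Keq expr → x = -0.0104; check Q = 3.0770e-04
Then remove 1.8260e-04 M of E.
Step 2:
                    M           X           E
  init          9.012     0.05761  5.6479e-04
  Δ       -5.2049e-04 -3.4699e-04  1.7350e-04
  eq            9.012     0.05726  7.3828e-04
  solve Keq expr → x = 1.7350e-04; check Q = 3.0770e-04

Q₀ = 0.01137; Q > K (proceeds reverse)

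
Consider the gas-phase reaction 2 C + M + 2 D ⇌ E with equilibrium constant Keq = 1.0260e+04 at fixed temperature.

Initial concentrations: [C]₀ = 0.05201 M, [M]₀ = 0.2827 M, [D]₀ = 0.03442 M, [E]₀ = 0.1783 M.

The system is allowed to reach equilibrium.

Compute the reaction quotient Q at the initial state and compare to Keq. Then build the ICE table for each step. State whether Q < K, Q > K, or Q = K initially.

Q₀ = 1.9680e+05 vs Keq = 1.0260e+04 ⇒ Q>K, reverse
Step 1:
                  C         M         D         E
  Initial   0.05201    0.2827   0.03442    0.1783
  Change    0.04158   0.02079   0.04158  -0.02079
  Equil     0.09359    0.3035     0.076    0.1575
  solve Keq expr → x = -0.02079; check Q = 1.0260e+04

Q₀ = 1.9680e+05; Q > K (proceeds reverse)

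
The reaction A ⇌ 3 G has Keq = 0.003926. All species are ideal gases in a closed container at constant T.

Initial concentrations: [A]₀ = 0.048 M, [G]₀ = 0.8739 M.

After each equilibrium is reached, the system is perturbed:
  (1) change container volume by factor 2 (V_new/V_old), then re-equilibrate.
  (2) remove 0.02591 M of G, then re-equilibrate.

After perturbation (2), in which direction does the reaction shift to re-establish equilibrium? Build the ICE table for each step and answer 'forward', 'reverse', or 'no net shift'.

Direction: forward

Q₀ = 13.9 vs Keq = 0.003926 ⇒ Q>K, reverse
Step 1:
                    A           G
  I             0.048      0.8739
  C            0.2559     -0.7678
  E            0.3039      0.1061
  solve Keq expr → x = -0.2559; check Q = 0.003926
Then change container volume by factor 2 (V_new/V_old).
Step 2:
                    A           G
  I             0.152     0.05303
  C         -0.009769     0.02931
  E            0.1422     0.08234
  solve Keq expr → x = 0.009769; check Q = 0.003926
Then remove 0.02591 M of G.
Step 3:
                    A           G
  I            0.1422     0.05643
  C         -0.008105     0.02431
  E            0.1341     0.08075
  solve Keq expr → x = 0.008105; check Q = 0.003926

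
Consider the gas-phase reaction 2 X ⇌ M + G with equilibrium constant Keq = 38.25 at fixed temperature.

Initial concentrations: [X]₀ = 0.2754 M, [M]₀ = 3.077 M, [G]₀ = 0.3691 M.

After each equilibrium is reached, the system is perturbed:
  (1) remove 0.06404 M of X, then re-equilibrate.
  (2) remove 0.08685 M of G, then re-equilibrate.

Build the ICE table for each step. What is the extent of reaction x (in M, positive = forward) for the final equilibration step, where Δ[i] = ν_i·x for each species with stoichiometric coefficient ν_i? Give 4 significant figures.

Q₀ = 14.97 vs Keq = 38.25 ⇒ Q<K, forward
Step 1:
                  X         M         G
  init       0.2754     3.077    0.3691
  Δ        -0.09138   0.04569   0.04569
  eq          0.184     3.123    0.4148
  solve Keq expr → x = 0.04569; check Q = 38.25
Then remove 0.06404 M of X.
Step 2:
                  X         M         G
  init         0.12     3.123    0.4148
  Δ         0.05682  -0.02841  -0.02841
  eq         0.1768     3.094    0.3864
  solve Keq expr → x = -0.02841; check Q = 38.25
Then remove 0.08685 M of G.
Step 3:
                  X         M         G
  init       0.1768     3.094    0.2995
  Δ        -0.01851  0.009255  0.009255
  eq         0.1583     3.104    0.3088
  solve Keq expr → x = 0.009255; check Q = 38.25

x = 0.009255 M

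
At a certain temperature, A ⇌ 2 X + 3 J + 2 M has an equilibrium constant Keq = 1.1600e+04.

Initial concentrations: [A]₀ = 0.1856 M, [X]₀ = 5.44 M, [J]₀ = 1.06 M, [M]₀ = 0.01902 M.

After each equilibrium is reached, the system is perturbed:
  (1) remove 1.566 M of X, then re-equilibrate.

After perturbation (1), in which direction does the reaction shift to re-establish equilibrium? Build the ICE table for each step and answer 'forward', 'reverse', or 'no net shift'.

Q₀ = 0.0687 vs Keq = 1.1600e+04 ⇒ Q<K, forward
Step 1:
                   A          X          J          M
  I           0.1856       5.44       1.06    0.01902
  C          -0.1838     0.3676     0.5513     0.3676
  E         0.001818      5.808      1.611     0.3866
  solve Keq expr → x = 0.1838; check Q = 1.1600e+04
Then remove 1.566 M of X.
Step 2:
                   A          X          J          M
  I         0.001818      4.242      1.611     0.3866
  C       -8.3450e-04   0.001669   0.002504   0.001669
  E       9.8346e-04      4.243      1.614     0.3883
  solve Keq expr → x = 8.3450e-04; check Q = 1.1600e+04

Direction: forward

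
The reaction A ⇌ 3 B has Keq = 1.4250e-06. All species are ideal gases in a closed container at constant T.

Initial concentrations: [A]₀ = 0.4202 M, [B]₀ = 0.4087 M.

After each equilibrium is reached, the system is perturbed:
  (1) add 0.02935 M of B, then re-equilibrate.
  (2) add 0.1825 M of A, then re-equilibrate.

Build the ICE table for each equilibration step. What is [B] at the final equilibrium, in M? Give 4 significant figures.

Q₀ = 0.1625 vs Keq = 1.4250e-06 ⇒ Q>K, reverse
Step 1:
                    A           B
  init         0.4202      0.4087
  Δ            0.1332     -0.3995
  eq           0.5534    0.009239
  solve Keq expr → x = -0.1332; check Q = 1.4250e-06
Then add 0.02935 M of B.
Step 2:
                    A           B
  init         0.5534     0.03859
  Δ          0.009765     -0.0293
  eq           0.5631    0.009293
  solve Keq expr → x = -0.009765; check Q = 1.4250e-06
Then add 0.1825 M of A.
Step 3:
                    A           B
  init         0.7456    0.009293
  Δ       -3.0338e-04  9.1015e-04
  eq           0.7453      0.0102
  solve Keq expr → x = 3.0338e-04; check Q = 1.4250e-06

[B]_eq = 0.0102 M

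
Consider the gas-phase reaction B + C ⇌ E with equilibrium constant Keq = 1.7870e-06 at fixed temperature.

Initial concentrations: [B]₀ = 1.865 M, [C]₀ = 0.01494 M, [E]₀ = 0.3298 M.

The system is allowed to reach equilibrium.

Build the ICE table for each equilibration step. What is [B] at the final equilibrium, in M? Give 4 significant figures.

Q₀ = 11.84 vs Keq = 1.7870e-06 ⇒ Q>K, reverse
Step 1:
                  B         C         E
  I           1.865   0.01494    0.3298
  C          0.3298    0.3298   -0.3298
  E           2.195    0.3447 1.3521e-06
  solve Keq expr → x = -0.3298; check Q = 1.7870e-06

[B]_eq = 2.195 M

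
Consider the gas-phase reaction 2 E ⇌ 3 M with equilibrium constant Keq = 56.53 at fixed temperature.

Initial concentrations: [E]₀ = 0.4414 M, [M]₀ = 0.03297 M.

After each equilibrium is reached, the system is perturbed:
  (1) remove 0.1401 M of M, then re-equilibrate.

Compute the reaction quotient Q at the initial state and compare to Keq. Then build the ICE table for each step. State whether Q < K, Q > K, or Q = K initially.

Q₀ = 1.8395e-04; Q < K (proceeds forward)

Q₀ = 1.8395e-04 vs Keq = 56.53 ⇒ Q<K, forward
Step 1:
                    E           M
  init         0.4414     0.03297
  Δ           -0.3793      0.5689
  eq          0.06211      0.6019
  solve Keq expr → x = 0.1896; check Q = 56.53
Then remove 0.1401 M of M.
Step 2:
                    E           M
  init        0.06211      0.4618
  Δ          -0.01689     0.02533
  eq          0.04522      0.4871
  solve Keq expr → x = 0.008444; check Q = 56.53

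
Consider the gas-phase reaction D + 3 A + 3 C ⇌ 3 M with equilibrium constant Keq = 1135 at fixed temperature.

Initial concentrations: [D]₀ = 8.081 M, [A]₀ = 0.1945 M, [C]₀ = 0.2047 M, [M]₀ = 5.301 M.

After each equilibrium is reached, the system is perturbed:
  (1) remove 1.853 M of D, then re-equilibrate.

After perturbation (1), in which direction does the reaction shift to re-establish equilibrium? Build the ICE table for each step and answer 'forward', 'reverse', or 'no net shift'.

Direction: reverse

Q₀ = 2.9208e+05 vs Keq = 1135 ⇒ Q>K, reverse
Step 1:
                  D         A         C         M
  I           8.081    0.1945    0.2047     5.301
  C         0.09626    0.2888    0.2888   -0.2888
  E           8.177    0.4833    0.4935     5.012
  solve Keq expr → x = -0.09626; check Q = 1135
Then remove 1.853 M of D.
Step 2:
                  D         A         C         M
  I           6.324    0.4833    0.4935     5.012
  C        0.006749   0.02025   0.02025  -0.02025
  E           6.331    0.5035    0.5137     4.992
  solve Keq expr → x = -0.006749; check Q = 1135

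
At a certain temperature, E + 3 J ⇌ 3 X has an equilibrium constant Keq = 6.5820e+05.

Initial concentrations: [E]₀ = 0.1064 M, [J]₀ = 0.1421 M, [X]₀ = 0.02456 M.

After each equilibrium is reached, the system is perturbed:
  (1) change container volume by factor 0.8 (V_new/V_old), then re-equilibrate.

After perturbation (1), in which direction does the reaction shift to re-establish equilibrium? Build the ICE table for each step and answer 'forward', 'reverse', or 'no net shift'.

Q₀ = 0.04852 vs Keq = 6.5820e+05 ⇒ Q<K, forward
Step 1:
                    E           J           X
  init         0.1064      0.1421     0.02456
  Δ          -0.04579     -0.1374      0.1374
  eq          0.06061    0.004739      0.1619
  solve Keq expr → x = 0.04579; check Q = 6.5820e+05
Then change container volume by factor 0.8 (V_new/V_old).
Step 2:
                    E           J           X
  init        0.07577    0.005923      0.2024
  Δ       -1.3671e-04 -4.1014e-04  4.1014e-04
  eq          0.07563    0.005513      0.2028
  solve Keq expr → x = 1.3671e-04; check Q = 6.5820e+05

Direction: forward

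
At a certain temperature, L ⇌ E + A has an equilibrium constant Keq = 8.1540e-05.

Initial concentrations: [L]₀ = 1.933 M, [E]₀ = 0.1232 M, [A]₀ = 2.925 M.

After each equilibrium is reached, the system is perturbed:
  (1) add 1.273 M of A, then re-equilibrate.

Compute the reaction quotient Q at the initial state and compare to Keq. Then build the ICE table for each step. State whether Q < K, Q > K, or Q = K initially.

Q₀ = 0.1864; Q > K (proceeds reverse)

Q₀ = 0.1864 vs Keq = 8.1540e-05 ⇒ Q>K, reverse
Step 1:
                   L          E          A
  Initial      1.933     0.1232      2.925
  Change      0.1231    -0.1231    -0.1231
  Equil        2.056 5.9838e-05      2.802
  solve Keq expr → x = -0.1231; check Q = 8.1540e-05
Then add 1.273 M of A.
Step 2:
                   L          E          A
  Initial      2.056 5.9838e-05      4.075
  Change  1.8693e-05 -1.8693e-05 -1.8693e-05
  Equil        2.056 4.1145e-05      4.075
  solve Keq expr → x = -1.8693e-05; check Q = 8.1540e-05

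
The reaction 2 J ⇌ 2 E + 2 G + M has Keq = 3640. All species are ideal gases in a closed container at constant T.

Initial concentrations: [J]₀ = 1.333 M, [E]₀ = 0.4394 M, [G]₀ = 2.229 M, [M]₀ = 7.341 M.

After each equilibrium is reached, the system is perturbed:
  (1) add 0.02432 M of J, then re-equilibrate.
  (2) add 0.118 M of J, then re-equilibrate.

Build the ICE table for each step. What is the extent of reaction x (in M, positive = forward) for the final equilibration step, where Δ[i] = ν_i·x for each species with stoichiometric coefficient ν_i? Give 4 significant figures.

Q₀ = 3.963 vs Keq = 3640 ⇒ Q<K, forward
Step 1:
                  J         E         G         M
  Initial     1.333    0.4394     2.229     7.341
  Change     -1.095     1.095     1.095    0.5477
  Equil      0.2375     1.535     3.324     7.889
  solve Keq expr → x = 0.5477; check Q = 3640
Then add 0.02432 M of J.
Step 2:
                  J         E         G         M
  Initial    0.2619     1.535     3.324     7.889
  Change    -0.0197    0.0197    0.0197  0.009848
  Equil      0.2422     1.555     3.344     7.899
  solve Keq expr → x = 0.009848; check Q = 3640
Then add 0.118 M of J.
Step 3:
                  J         E         G         M
  Initial    0.3602     1.555     3.344     7.899
  Change   -0.09509   0.09509   0.09509   0.04754
  Equil      0.2651      1.65     3.439     7.946
  solve Keq expr → x = 0.04754; check Q = 3640

x = 0.04754 M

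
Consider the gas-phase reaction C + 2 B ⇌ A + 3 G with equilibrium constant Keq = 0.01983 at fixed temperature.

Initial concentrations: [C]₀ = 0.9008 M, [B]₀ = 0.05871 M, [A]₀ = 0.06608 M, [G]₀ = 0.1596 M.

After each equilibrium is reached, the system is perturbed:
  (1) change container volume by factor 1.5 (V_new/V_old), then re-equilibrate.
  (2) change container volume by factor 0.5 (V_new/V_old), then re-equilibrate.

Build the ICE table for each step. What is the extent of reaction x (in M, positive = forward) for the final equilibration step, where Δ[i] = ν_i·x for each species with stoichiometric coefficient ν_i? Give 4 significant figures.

x = -0.006626 M

Q₀ = 0.08652 vs Keq = 0.01983 ⇒ Q>K, reverse
Step 1:
                    C           B           A           G
  I            0.9008     0.05871     0.06608      0.1596
  C           0.01062     0.02125    -0.01062    -0.03187
  E            0.9114     0.07996     0.05546      0.1277
  solve Keq expr → x = -0.01062; check Q = 0.01983
Then change container volume by factor 1.5 (V_new/V_old).
Step 2:
                    C           B           A           G
  I            0.6076     0.05331     0.03697     0.08515
  C         -0.001948   -0.003896    0.001948    0.005844
  E            0.6057     0.04941     0.03892     0.09099
  solve Keq expr → x = 0.001948; check Q = 0.01983
Then change container volume by factor 0.5 (V_new/V_old).
Step 3:
                    C           B           A           G
  I             1.211     0.09882     0.07784       0.182
  C          0.006626     0.01325   -0.006626    -0.01988
  E             1.218      0.1121     0.07121      0.1621
  solve Keq expr → x = -0.006626; check Q = 0.01983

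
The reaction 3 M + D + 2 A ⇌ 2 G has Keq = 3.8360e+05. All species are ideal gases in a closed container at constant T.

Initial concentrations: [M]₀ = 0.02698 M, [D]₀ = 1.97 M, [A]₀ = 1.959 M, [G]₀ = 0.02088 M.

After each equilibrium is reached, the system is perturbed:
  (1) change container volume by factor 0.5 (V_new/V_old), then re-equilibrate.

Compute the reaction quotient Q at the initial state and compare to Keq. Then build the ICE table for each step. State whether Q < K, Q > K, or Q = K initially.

Q₀ = 2.936; Q < K (proceeds forward)

Q₀ = 2.936 vs Keq = 3.8360e+05 ⇒ Q<K, forward
Step 1:
                  M         D         A         G
  init      0.02698      1.97     1.959   0.02088
  Δ        -0.02618 -0.008726  -0.01745   0.01745
  eq      8.0315e-04     1.961     1.942   0.03833
  solve Keq expr → x = 0.008726; check Q = 3.8360e+05
Then change container volume by factor 0.5 (V_new/V_old).
Step 2:
                  M         D         A         G
  init     0.001606     3.923     3.883   0.07666
  Δ       -9.6519e-04 -3.2173e-04 -6.4346e-04 6.4346e-04
  eq      6.4111e-04     3.922     3.882   0.07731
  solve Keq expr → x = 3.2173e-04; check Q = 3.8360e+05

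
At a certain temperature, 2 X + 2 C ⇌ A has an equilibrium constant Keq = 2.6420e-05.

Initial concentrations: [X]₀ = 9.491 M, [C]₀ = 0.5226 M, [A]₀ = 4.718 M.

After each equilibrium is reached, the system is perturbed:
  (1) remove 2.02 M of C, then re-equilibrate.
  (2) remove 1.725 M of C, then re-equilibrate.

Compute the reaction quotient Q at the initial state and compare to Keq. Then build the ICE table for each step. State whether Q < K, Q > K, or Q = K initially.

Q₀ = 0.1918; Q > K (proceeds reverse)

Q₀ = 0.1918 vs Keq = 2.6420e-05 ⇒ Q>K, reverse
Step 1:
                  X         C         A
  Initial     9.491    0.5226     4.718
  Change      8.184     8.184    -4.092
  Equil       17.68     8.707    0.6258
  solve Keq expr → x = -4.092; check Q = 2.6420e-05
Then remove 2.02 M of C.
Step 2:
                  X         C         A
  Initial     17.68     6.687    0.6258
  Change     0.3884    0.3884   -0.1942
  Equil       18.06     7.075    0.4316
  solve Keq expr → x = -0.1942; check Q = 2.6420e-05
Then remove 1.725 M of C.
Step 3:
                  X         C         A
  Initial     18.06      5.35    0.4316
  Change     0.2954    0.2954   -0.1477
  Equil       18.36     5.646    0.2839
  solve Keq expr → x = -0.1477; check Q = 2.6420e-05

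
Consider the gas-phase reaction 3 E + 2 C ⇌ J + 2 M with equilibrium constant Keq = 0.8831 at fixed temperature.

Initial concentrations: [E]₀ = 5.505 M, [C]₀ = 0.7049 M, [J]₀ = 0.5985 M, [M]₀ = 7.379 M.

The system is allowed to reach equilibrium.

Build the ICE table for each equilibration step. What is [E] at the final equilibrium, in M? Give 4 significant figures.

Q₀ = 0.3931 vs Keq = 0.8831 ⇒ Q<K, forward
Step 1:
                    E           C           J           M
  Initial       5.505      0.7049      0.5985       7.379
  Change      -0.2379     -0.1586      0.0793      0.1586
  Equil         5.267      0.5463      0.6778       7.538
  solve Keq expr → x = 0.0793; check Q = 0.8831

[E]_eq = 5.267 M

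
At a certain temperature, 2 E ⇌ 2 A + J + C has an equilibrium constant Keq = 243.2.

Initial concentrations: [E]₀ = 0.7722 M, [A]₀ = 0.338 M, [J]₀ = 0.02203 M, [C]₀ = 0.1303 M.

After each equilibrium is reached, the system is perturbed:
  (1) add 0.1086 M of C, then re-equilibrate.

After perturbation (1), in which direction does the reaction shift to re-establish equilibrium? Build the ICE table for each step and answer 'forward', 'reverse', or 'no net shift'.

Q₀ = 5.4996e-04 vs Keq = 243.2 ⇒ Q<K, forward
Step 1:
                  E         A         J         C
  I          0.7722     0.338   0.02203    0.1303
  C         -0.7415    0.7415    0.3707    0.3707
  E         0.03071     1.079    0.3928     0.501
  solve Keq expr → x = 0.3707; check Q = 243.2
Then add 0.1086 M of C.
Step 2:
                  E         A         J         C
  I         0.03071     1.079    0.3928    0.6096
  C        0.002967 -0.002967 -0.001483 -0.001483
  E         0.03367     1.077    0.3913    0.6082
  solve Keq expr → x = -0.001483; check Q = 243.2

Direction: reverse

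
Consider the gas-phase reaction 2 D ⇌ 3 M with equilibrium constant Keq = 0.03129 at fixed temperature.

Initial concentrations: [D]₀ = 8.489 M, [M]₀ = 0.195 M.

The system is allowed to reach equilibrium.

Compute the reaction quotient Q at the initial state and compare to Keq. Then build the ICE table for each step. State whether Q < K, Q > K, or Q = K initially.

Q₀ = 1.0289e-04 vs Keq = 0.03129 ⇒ Q<K, forward
Step 1:
                  D         M
  I           8.489     0.195
  C         -0.6958     1.044
  E           7.793     1.239
  solve Keq expr → x = 0.3479; check Q = 0.03129

Q₀ = 1.0289e-04; Q < K (proceeds forward)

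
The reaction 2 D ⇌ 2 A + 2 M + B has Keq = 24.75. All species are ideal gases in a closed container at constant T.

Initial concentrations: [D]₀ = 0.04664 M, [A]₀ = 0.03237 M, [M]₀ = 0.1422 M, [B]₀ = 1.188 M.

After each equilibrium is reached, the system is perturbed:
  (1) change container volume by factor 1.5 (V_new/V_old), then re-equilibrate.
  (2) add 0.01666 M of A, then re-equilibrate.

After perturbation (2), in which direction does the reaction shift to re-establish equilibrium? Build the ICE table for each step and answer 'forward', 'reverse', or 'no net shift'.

Direction: reverse

Q₀ = 0.01157 vs Keq = 24.75 ⇒ Q<K, forward
Step 1:
                   D          A          M          B
  I          0.04664    0.03237     0.1422      1.188
  C         -0.04352    0.04352    0.04352    0.02176
  E         0.003116    0.07589     0.1857       1.21
  solve Keq expr → x = 0.02176; check Q = 24.75
Then change container volume by factor 1.5 (V_new/V_old).
Step 2:
                   D          A          M          B
  I         0.002078     0.0506     0.1238     0.8065
  C       -9.1730e-04 9.1730e-04 9.1730e-04 4.5865e-04
  E          0.00116    0.05151     0.1247      0.807
  solve Keq expr → x = 4.5865e-04; check Q = 24.75
Then add 0.01666 M of A.
Step 3:
                   D          A          M          B
  I          0.00116    0.06817     0.1247      0.807
  C       3.6246e-04 -3.6246e-04 -3.6246e-04 -1.8123e-04
  E         0.001523    0.06781     0.1244     0.8068
  solve Keq expr → x = -1.8123e-04; check Q = 24.75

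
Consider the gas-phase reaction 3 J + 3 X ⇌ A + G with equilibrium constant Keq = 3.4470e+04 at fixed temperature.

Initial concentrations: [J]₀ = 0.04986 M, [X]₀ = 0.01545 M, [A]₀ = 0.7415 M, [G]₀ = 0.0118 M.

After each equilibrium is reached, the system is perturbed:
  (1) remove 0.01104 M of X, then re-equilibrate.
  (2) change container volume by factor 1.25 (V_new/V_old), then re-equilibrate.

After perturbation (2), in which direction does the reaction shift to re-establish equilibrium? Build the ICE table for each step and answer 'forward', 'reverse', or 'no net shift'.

Q₀ = 1.9140e+07 vs Keq = 3.4470e+04 ⇒ Q>K, reverse
Step 1:
                  J         X         A         G
  init      0.04986   0.01545    0.7415    0.0118
  Δ         0.02919   0.02919  -0.00973  -0.00973
  eq        0.07905   0.04464    0.7318   0.00207
  solve Keq expr → x = -0.00973; check Q = 3.4470e+04
Then remove 0.01104 M of X.
Step 2:
                  J         X         A         G
  init      0.07905    0.0336    0.7318   0.00207
  Δ         0.00257   0.00257 -8.5653e-04 -8.5653e-04
  eq        0.08162   0.03617    0.7309  0.001213
  solve Keq expr → x = -8.5653e-04; check Q = 3.4470e+04
Then change container volume by factor 1.25 (V_new/V_old).
Step 3:
                  J         X         A         G
  init       0.0653   0.02894    0.5847 9.7071e-04
  Δ        0.001438  0.001438 -4.7937e-04 -4.7937e-04
  eq        0.06673   0.03037    0.5843 4.9135e-04
  solve Keq expr → x = -4.7937e-04; check Q = 3.4470e+04

Direction: reverse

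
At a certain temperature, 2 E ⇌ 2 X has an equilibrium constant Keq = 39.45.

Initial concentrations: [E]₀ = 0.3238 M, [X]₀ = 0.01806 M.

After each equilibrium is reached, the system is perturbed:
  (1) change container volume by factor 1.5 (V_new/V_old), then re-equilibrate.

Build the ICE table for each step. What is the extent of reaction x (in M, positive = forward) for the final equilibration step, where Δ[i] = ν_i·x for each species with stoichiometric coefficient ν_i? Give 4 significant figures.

x = 0 M

Q₀ = 0.003111 vs Keq = 39.45 ⇒ Q<K, forward
Step 1:
                   E          X
  init        0.3238    0.01806
  Δ          -0.2768     0.2768
  eq         0.04695     0.2949
  solve Keq expr → x = 0.1384; check Q = 39.45
Then change container volume by factor 1.5 (V_new/V_old).
Step 2:
                   E          X
  init        0.0313     0.1966
  Δ                0          0
  eq          0.0313     0.1966
  solve Keq expr → x = 0; check Q = 39.45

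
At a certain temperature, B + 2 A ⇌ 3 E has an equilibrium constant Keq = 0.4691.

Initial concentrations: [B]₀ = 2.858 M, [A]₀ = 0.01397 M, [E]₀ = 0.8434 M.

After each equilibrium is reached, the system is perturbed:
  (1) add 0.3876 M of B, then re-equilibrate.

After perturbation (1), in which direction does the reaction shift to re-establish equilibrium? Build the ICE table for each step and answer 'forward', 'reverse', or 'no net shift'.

Q₀ = 1076 vs Keq = 0.4691 ⇒ Q>K, reverse
Step 1:
                  B         A         E
  Initial     2.858   0.01397    0.8434
  Change     0.1265     0.253   -0.3795
  Equil       2.985     0.267    0.4639
  solve Keq expr → x = -0.1265; check Q = 0.4691
Then add 0.3876 M of B.
Step 2:
                  B         A         E
  Initial     3.372     0.267    0.4639
  Change  -0.003522 -0.007045   0.01057
  Equil       3.369      0.26    0.4744
  solve Keq expr → x = 0.003522; check Q = 0.4691

Direction: forward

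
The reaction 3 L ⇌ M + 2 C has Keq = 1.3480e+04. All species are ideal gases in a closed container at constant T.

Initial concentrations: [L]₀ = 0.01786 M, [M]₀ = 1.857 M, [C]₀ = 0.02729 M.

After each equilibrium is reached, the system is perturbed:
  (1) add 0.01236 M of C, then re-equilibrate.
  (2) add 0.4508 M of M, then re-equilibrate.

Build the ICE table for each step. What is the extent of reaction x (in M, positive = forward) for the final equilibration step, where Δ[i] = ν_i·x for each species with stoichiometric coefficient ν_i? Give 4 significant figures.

x = -1.5757e-04 M

Q₀ = 242.8 vs Keq = 1.3480e+04 ⇒ Q<K, forward
Step 1:
                  L         M         C
  init      0.01786     1.857   0.02729
  Δ        -0.01228  0.004093  0.008187
  eq        0.00558     1.861   0.03548
  solve Keq expr → x = 0.004093; check Q = 1.3480e+04
Then add 0.01236 M of C.
Step 2:
                  L         M         C
  init      0.00558     1.861   0.04784
  Δ        0.001157 -3.8557e-04 -7.7114e-04
  eq       0.006737     1.861   0.04707
  solve Keq expr → x = -3.8557e-04; check Q = 1.3480e+04
Then add 0.4508 M of M.
Step 3:
                  L         M         C
  init     0.006737     2.312   0.04707
  Δ       4.7270e-04 -1.5757e-04 -3.1513e-04
  eq        0.00721     2.311   0.04675
  solve Keq expr → x = -1.5757e-04; check Q = 1.3480e+04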